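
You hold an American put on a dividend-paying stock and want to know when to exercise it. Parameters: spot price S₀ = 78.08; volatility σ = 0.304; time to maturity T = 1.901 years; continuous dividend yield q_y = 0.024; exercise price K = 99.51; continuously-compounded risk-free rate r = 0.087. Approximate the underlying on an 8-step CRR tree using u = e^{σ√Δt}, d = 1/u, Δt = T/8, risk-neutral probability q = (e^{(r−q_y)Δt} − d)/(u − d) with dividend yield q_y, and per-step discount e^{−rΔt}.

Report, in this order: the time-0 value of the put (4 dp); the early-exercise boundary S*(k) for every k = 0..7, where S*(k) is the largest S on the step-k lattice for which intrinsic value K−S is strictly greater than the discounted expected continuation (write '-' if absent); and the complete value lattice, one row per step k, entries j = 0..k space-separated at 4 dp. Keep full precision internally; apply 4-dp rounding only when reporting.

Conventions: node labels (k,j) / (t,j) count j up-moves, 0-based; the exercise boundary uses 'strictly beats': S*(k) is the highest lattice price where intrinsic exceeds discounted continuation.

Δt=0.23763  u=1.15973  d=0.86227  q=0.51372  discount=0.97954
step 8 (expiry): payoffs max(K−S,0) = 75.6498 67.4185 56.3475 41.4572 21.4300 0.0000 0.0000 0.0000 0.0000
step 7: (k=7,j=0): S=27.6715, K−S=71.8385, hold=69.9598 ⇒ V=71.8385 exercise | (k=7,j=1): S=37.2176, K−S=62.2924, hold=60.4679 ⇒ V=62.2924 exercise | (k=7,j=2): S=50.0570, K−S=49.4530, hold=47.7015 ⇒ V=49.4530 exercise | (k=7,j=3): S=67.3258, K−S=32.1842, hold=30.5310 ⇒ V=32.1842 exercise | (k=7,j=4): S=90.5520, K−S=8.9580, hold=10.2077 ⇒ V=10.2077 continue | (k=7,j=5): S=121.7908, K−S=0.0000, hold=0.0000 ⇒ V=0.0000 continue | (k=7,j=6): S=163.8064, K−S=0.0000, hold=0.0000 ⇒ V=0.0000 continue | (k=7,j=7): S=220.3166, K−S=0.0000, hold=0.0000 ⇒ V=0.0000 continue  boundary S*=67.3258
step 6: (k=6,j=0): S=32.0915, K−S=67.4185, hold=65.5649 ⇒ V=67.4185 exercise | (k=6,j=1): S=43.1625, K−S=56.3475, hold=54.5568 ⇒ V=56.3475 exercise | (k=6,j=2): S=58.0528, K−S=41.4572, hold=39.7512 ⇒ V=41.4572 exercise | (k=6,j=3): S=78.0800, K−S=21.4300, hold=20.4668 ⇒ V=21.4300 exercise | (k=6,j=4): S=105.0162, K−S=0.0000, hold=4.8622 ⇒ V=4.8622 continue | (k=6,j=5): S=141.2449, K−S=0.0000, hold=0.0000 ⇒ V=0.0000 continue | (k=6,j=6): S=189.9718, K−S=0.0000, hold=0.0000 ⇒ V=0.0000 continue  boundary S*=78.0800
step 5: (k=5,j=0): S=37.2176, K−S=62.2924, hold=60.4679 ⇒ V=62.2924 exercise | (k=5,j=1): S=50.0570, K−S=49.4530, hold=47.7015 ⇒ V=49.4530 exercise | (k=5,j=2): S=67.3258, K−S=32.1842, hold=30.5310 ⇒ V=32.1842 exercise | (k=5,j=3): S=90.5520, K−S=8.9580, hold=12.6544 ⇒ V=12.6544 continue | (k=5,j=4): S=121.7908, K−S=0.0000, hold=2.3160 ⇒ V=2.3160 continue | (k=5,j=5): S=163.8064, K−S=0.0000, hold=0.0000 ⇒ V=0.0000 continue  boundary S*=67.3258
step 4: (k=4,j=0): S=43.1625, K−S=56.3475, hold=54.5568 ⇒ V=56.3475 exercise | (k=4,j=1): S=58.0528, K−S=41.4572, hold=39.7512 ⇒ V=41.4572 exercise | (k=4,j=2): S=78.0800, K−S=21.4300, hold=21.6980 ⇒ V=21.6980 continue | (k=4,j=3): S=105.0162, K−S=0.0000, hold=7.1930 ⇒ V=7.1930 continue | (k=4,j=4): S=141.2449, K−S=0.0000, hold=1.1032 ⇒ V=1.1032 continue  boundary S*=58.0528
step 3: (k=3,j=0): S=50.0570, K−S=49.4530, hold=47.7015 ⇒ V=49.4530 exercise | (k=3,j=1): S=67.3258, K−S=32.1842, hold=30.6658 ⇒ V=32.1842 exercise | (k=3,j=2): S=90.5520, K−S=8.9580, hold=13.9549 ⇒ V=13.9549 continue | (k=3,j=3): S=121.7908, K−S=0.0000, hold=3.9813 ⇒ V=3.9813 continue  boundary S*=67.3258
step 2: (k=2,j=0): S=58.0528, K−S=41.4572, hold=39.7512 ⇒ V=41.4572 exercise | (k=2,j=1): S=78.0800, K−S=21.4300, hold=22.3525 ⇒ V=22.3525 continue | (k=2,j=2): S=105.0162, K−S=0.0000, hold=8.6505 ⇒ V=8.6505 continue  boundary S*=58.0528
step 1: (k=1,j=0): S=67.3258, K−S=32.1842, hold=30.9952 ⇒ V=32.1842 exercise | (k=1,j=1): S=90.5520, K−S=8.9580, hold=15.0001 ⇒ V=15.0001 continue  boundary S*=67.3258
step 0: (k=0,j=0): S=78.0800, K−S=21.4300, hold=22.8784 ⇒ V=22.8784 continue  boundary S*=-

price = 22.8784
boundary = - 67.3258 58.0528 67.3258 58.0528 67.3258 78.0800 67.3258
tree:
22.8784
32.1842 15.0001
41.4572 22.3525 8.6505
49.4530 32.1842 13.9549 3.9813
56.3475 41.4572 21.6980 7.1930 1.1032
62.2924 49.4530 32.1842 12.6544 2.3160 0.0000
67.4185 56.3475 41.4572 21.4300 4.8622 0.0000 0.0000
71.8385 62.2924 49.4530 32.1842 10.2077 0.0000 0.0000 0.0000
75.6498 67.4185 56.3475 41.4572 21.4300 0.0000 0.0000 0.0000 0.0000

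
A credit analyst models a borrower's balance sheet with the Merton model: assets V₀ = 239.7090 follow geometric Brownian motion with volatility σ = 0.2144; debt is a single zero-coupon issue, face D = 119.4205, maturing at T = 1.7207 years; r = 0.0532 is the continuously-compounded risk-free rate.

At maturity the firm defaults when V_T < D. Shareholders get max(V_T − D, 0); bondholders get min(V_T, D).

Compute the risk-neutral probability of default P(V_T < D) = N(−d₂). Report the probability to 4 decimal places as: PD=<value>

With assets at 239.7090 and a single debt payment of 119.4205 at 1.7207 years:
d₁ = [ln(V₀/D) + (r + σ²/2)T] / (σ√T)
   = [ln(239.7090/119.4205) + (0.0532 + 0.5·0.2144²)·1.7207] / (0.2144·√1.7207)
   = [0.696775 + 0.131089] / 0.281240 = 2.943620
d₂ = d₁ − σ√T = 2.943620 − 0.281240 = 2.662379
risk-neutral PD = N(−d₂) = N(-2.662379) = 0.003880

PD=0.0039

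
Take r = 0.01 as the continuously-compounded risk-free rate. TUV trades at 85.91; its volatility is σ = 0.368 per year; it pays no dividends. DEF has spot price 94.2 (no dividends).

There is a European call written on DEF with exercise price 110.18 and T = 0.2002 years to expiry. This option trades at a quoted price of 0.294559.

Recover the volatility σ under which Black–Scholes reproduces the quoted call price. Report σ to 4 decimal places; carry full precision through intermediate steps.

sigma = 0.2283

At σ = 0.2283 the Black–Scholes value reproduces the quote:
σ√T = 0.2283·√0.2002 = 0.102150
d₁ = (ln(S/K) + (r+σ²/2)T) / (σ√T) = (ln(94.2/110.18) + (0.01+0.2283²/2)·0.2002) / 0.102150 = (-0.156695 + 0.007219) / 0.102150 = -1.463300
d₂ = d₁ − σ√T = -1.463300 − 0.102150 = -1.565450
e^{−rT} = 0.998000
N(d₁) = 0.071693,  N(d₂) = 0.058739
V = S·N(d₁) − K·e^{−rT}·N(d₂) = 6.753453 − 6.458894 = 0.294559 (equal to the quote); since ∂V/∂σ > 0 for all σ, the implied volatility is unique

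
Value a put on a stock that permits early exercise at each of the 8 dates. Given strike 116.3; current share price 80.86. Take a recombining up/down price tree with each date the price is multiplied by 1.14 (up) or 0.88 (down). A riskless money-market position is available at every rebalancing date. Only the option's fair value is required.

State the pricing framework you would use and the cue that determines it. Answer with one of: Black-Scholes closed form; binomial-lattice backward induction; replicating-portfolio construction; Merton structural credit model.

Key observation: with exercise allowed before expiry on a discrete up/down model (8 steps from spot 80.86), the strike-116.3 put's value must be rolled back through the tree testing early exercise at each node.

framework: binomial-lattice backward induction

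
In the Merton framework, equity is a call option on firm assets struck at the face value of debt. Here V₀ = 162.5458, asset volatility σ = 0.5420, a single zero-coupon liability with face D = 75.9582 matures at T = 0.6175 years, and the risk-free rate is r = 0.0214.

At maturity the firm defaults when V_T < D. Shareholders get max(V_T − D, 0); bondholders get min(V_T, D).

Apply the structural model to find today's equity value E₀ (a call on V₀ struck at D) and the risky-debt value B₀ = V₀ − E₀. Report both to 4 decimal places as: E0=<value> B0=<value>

E0=88.2162 B0=74.3296

Work the structural quantities from V₀ = 162.5458 against face 75.9582:
d₁ = [ln(V₀/D) + (r + σ²/2)T] / (σ√T)
   = [ln(162.5458/75.9582) + (0.0214 + 0.5·0.5420²)·0.6175] / (0.5420·√0.6175)
   = [0.760777 + 0.103914] / 0.425910 = 2.030220
d₂ = d₁ − σ√T = 2.030220 − 0.425910 = 1.604310
N(d₁) = 0.978833,  N(d₂) = 0.945677,  e^(−rT) = 0.986872
E₀ = V₀·N(d₁) − D·e^(−rT)·N(d₂)
   = 162.5458·0.978833 − 75.9582·0.986872·0.945677 = 88.216224
B₀ = V₀ − E₀ = 162.5458 − 88.216224 = 74.329576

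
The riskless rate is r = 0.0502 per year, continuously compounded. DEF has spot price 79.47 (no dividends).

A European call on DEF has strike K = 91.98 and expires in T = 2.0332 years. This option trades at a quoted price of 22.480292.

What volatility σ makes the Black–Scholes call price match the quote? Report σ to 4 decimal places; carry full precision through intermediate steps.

At σ = 0.5371 the Black–Scholes value reproduces the quote:
σ√T = 0.5371·√2.0332 = 0.765853
d₁ = (ln(S/K) + (r+σ²/2)T) / (σ√T) = (ln(79.47/91.98) + (0.0502+0.5371²/2)·2.0332) / 0.765853 = (-0.146192 + 0.395332) / 0.765853 = 0.325311
d₂ = d₁ − σ√T = 0.325311 − 0.765853 = -0.440542
e^{−rT} = 0.902969
N(d₁) = 0.627527,  N(d₂) = 0.329772
V = S·N(d₁) − K·e^{−rT}·N(d₂) = 49.869579 − 27.389287 = 22.480292 (the observed quote) — the price is monotone increasing in volatility, hence this σ is the only solution

sigma = 0.5371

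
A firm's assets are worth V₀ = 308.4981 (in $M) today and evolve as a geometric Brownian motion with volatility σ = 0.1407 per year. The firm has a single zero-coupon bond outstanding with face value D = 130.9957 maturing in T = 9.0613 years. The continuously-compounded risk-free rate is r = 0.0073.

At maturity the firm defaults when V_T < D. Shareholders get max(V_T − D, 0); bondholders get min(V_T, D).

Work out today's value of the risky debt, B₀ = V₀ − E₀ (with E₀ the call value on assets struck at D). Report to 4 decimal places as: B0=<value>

With assets at 308.4981 and a single debt payment of 130.9957 at 9.0613 years:
d₁ = [ln(V₀/D) + (r + σ²/2)T] / (σ√T)
   = [ln(308.4981/130.9957) + (0.0073 + 0.5·0.1407²)·9.0613] / (0.1407·√9.0613)
   = [0.856551 + 0.155838] / 0.423535 = 2.390333
d₂ = d₁ − σ√T = 2.390333 − 0.423535 = 1.966798
N(d₁) = 0.991583,  N(d₂) = 0.975397,  e^(−rT) = 0.935993
E₀ = V₀·N(d₁) − D·e^(−rT)·N(d₂)
   = 308.4981·0.991583 − 130.9957·0.935993·0.975397 = 186.307208
B₀ = V₀ − E₀ = 308.4981 − 186.307208 = 122.190892

B0=122.1909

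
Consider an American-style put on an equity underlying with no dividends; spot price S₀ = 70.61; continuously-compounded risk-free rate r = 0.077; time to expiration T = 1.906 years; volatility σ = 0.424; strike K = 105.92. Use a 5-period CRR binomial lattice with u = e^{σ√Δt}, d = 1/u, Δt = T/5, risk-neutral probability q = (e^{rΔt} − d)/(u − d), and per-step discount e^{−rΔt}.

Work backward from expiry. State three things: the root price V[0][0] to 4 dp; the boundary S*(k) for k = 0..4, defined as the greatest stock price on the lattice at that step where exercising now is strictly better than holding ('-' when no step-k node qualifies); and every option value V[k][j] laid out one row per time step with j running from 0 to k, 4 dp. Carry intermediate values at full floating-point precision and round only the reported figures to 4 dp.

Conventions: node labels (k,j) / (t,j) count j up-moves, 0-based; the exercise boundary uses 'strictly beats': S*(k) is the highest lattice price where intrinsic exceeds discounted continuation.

price = 36.5376
boundary = - 54.3469 41.8296 54.3469 70.6100
tree:
36.5376
51.5731 23.1775
64.0904 35.3982 11.9232
73.7247 51.5731 20.7889 3.4620
81.1400 64.0904 35.3100 7.0066 0.0000
86.8474 73.7247 51.5731 14.1803 0.0000 0.0000

params: Δt=0.38120 u=1.29925 d=0.76968 q=0.49117 e^(-rΔt)=0.97107
t_5 payoffs: 86.8474 73.7247 51.5731 14.1803 0.0000 0.0000
t_4: node(4,0) S=24.7800 payoff=81.1400 vs cont=78.0762 → 81.1400 [stop]  node(4,1) S=41.8296 payoff=64.0904 vs cont=61.0266 → 64.0904 [stop]  node(4,2) S=70.6100 payoff=35.3100 vs cont=32.2462 → 35.3100 [stop]  node(4,3) S=119.1924 payoff=0.0000 vs cont=7.0066 → 7.0066 [wait]  node(4,4) S=201.2013 payoff=0.0000 vs cont=0.0000 → 0.0000 [wait]  ⇒ S*(4)=70.6100
t_3: node(3,0) S=32.1953 payoff=73.7247 vs cont=70.6609 → 73.7247 [stop]  node(3,1) S=54.3469 payoff=51.5731 vs cont=48.5092 → 51.5731 [stop]  node(3,2) S=91.7397 payoff=14.1803 vs cont=20.7889 → 20.7889 [wait]  node(3,3) S=154.8601 payoff=0.0000 vs cont=3.4620 → 3.4620 [wait]  ⇒ S*(3)=54.3469
t_2: node(2,0) S=41.8296 payoff=64.0904 vs cont=61.0266 → 64.0904 [stop]  node(2,1) S=70.6100 payoff=35.3100 vs cont=35.3982 → 35.3982 [wait]  node(2,2) S=119.1924 payoff=0.0000 vs cont=11.9232 → 11.9232 [wait]  ⇒ S*(2)=41.8296
t_1: node(1,0) S=54.3469 payoff=51.5731 vs cont=48.5513 → 51.5731 [stop]  node(1,1) S=91.7397 payoff=14.1803 vs cont=23.1775 → 23.1775 [wait]  ⇒ S*(1)=54.3469
t_0: node(0,0) S=70.6100 payoff=35.3100 vs cont=36.5376 → 36.5376 [wait]  ⇒ S*(0)=-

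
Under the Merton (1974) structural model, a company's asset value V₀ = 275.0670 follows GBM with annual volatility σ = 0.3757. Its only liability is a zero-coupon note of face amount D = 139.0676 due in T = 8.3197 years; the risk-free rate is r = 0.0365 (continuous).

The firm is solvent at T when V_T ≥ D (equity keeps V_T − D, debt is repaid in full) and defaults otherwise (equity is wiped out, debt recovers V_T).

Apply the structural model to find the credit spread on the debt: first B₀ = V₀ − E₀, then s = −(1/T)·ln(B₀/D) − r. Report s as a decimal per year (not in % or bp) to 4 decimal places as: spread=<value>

spread=0.0210

With assets at 275.0670 and a single debt payment of 139.0676 at 8.3197 years:
d₁ = [ln(V₀/D) + (r + σ²/2)T] / (σ√T)
   = [ln(275.0670/139.0676) + (0.0365 + 0.5·0.3757²)·8.3197] / (0.3757·√8.3197)
   = [0.682055 + 0.890834] / 1.083665 = 1.451453
d₂ = d₁ − σ√T = 1.451453 − 1.083665 = 0.367788
N(d₁) = 0.926673,  N(d₂) = 0.643484,  e^(−rT) = 0.738105
E₀ = V₀·N(d₁) − D·e^(−rT)·N(d₂)
   = 275.0670·0.926673 − 139.0676·0.738105·0.643484 = 188.845775
B₀ = V₀ − E₀ = 275.0670 − 188.845775 = 86.221225
spread = −(1/T)·ln(B₀/D) − r = −(1/8.3197)·ln(86.221225/139.0676) − 0.0365 = 0.02095925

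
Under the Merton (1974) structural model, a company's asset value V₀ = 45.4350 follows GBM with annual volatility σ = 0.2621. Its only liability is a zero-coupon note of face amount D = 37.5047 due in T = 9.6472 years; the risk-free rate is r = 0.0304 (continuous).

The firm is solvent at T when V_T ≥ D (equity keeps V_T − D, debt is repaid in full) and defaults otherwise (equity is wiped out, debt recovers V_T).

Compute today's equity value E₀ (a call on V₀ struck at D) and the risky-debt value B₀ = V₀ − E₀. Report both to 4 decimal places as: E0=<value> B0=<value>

E0=22.1779 B0=23.2571

Apply the equity-as-call identities (strike 37.5047, horizon 9.6472 years):
d₁ = [ln(V₀/D) + (r + σ²/2)T] / (σ√T)
   = [ln(45.4350/37.5047) + (0.0304 + 0.5·0.2621²)·9.6472] / (0.2621·√9.6472)
   = [0.191816 + 0.624639] / 0.814081 = 1.002917
d₂ = d₁ − σ√T = 1.002917 − 0.814081 = 0.188835
N(d₁) = 0.842049,  N(d₂) = 0.574889,  e^(−rT) = 0.745817
E₀ = V₀·N(d₁) − D·e^(−rT)·N(d₂)
   = 45.4350·0.842049 − 37.5047·0.745817·0.574889 = 22.177921
B₀ = V₀ − E₀ = 45.4350 − 22.177921 = 23.257079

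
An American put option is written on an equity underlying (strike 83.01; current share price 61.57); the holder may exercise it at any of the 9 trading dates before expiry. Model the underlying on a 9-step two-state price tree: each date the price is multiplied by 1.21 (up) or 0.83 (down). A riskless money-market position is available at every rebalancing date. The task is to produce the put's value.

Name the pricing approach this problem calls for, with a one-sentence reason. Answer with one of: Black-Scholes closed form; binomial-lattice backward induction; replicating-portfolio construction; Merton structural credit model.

framework: binomial-lattice backward induction

Key observation: early exercise of the strike-83.01 put must be checked at each of the 9 dates (spot 61.57), which forces a node-by-node comparison of intrinsic and continuation value backward from expiry.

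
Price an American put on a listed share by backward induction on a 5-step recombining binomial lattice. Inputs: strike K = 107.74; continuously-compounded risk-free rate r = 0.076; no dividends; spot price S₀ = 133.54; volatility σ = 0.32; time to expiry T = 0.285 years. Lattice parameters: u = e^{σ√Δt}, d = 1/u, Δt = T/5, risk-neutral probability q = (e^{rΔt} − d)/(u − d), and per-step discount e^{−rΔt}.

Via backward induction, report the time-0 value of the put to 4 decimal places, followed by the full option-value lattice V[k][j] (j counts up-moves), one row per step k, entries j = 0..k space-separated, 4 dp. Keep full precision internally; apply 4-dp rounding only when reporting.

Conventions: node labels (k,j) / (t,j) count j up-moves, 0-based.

price = 0.7130
tree:
0.7130
1.3675 0.0885
2.6110 0.1811 0.0000
4.9594 0.3707 0.0000 0.0000
9.3632 0.7586 0.0000 0.0000 0.0000
16.5991 1.5527 0.0000 0.0000 0.0000 0.0000

Δt=0.05700, u=1.07939, d=0.92645, q=0.50929, disc=e^(-rΔt)=0.99568
k=5 terminal: V=max(K-S,0) → 16.5991 1.5527 0.0000 0.0000 0.0000 0.0000
k=4: j=0 S=98.3768 intr=9.3632 cont=8.8975 V=9.3632[EX]; j=1 S=114.6178 intr=0.0000 cont=0.7586 V=0.7586[hold]; j=2 S=133.5400 intr=0.0000 cont=0.0000 V=0.0000[hold]; j=3 S=155.5861 intr=0.0000 cont=0.0000 V=0.0000[hold]; j=4 S=181.2717 intr=0.0000 cont=0.0000 V=0.0000[hold]
k=3: j=0 S=106.1873 intr=1.5527 cont=4.9594 V=4.9594[hold]; j=1 S=123.7177 intr=0.0000 cont=0.3707 V=0.3707[hold]; j=2 S=144.1422 intr=0.0000 cont=0.0000 V=0.0000[hold]; j=3 S=167.9385 intr=0.0000 cont=0.0000 V=0.0000[hold]
k=2: j=0 S=114.6178 intr=0.0000 cont=2.6110 V=2.6110[hold]; j=1 S=133.5400 intr=0.0000 cont=0.1811 V=0.1811[hold]; j=2 S=155.5861 intr=0.0000 cont=0.0000 V=0.0000[hold]
k=1: j=0 S=123.7177 intr=0.0000 cont=1.3675 V=1.3675[hold]; j=1 S=144.1422 intr=0.0000 cont=0.0885 V=0.0885[hold]
k=0: j=0 S=133.5400 intr=0.0000 cont=0.7130 V=0.7130[hold]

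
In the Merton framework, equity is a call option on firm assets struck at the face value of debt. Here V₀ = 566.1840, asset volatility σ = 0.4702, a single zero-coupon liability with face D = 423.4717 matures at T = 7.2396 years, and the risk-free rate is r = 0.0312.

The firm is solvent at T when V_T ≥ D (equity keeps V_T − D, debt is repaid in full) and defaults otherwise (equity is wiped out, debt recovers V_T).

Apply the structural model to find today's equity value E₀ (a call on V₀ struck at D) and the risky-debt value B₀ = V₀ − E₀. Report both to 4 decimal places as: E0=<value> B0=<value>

Work the structural quantities from V₀ = 566.1840 against face 423.4717:
d₁ = [ln(V₀/D) + (r + σ²/2)T] / (σ√T)
   = [ln(566.1840/423.4717) + (0.0312 + 0.5·0.4702²)·7.2396] / (0.4702·√7.2396)
   = [0.290432 + 1.026170] / 1.265144 = 1.040674
d₂ = d₁ − σ√T = 1.040674 − 1.265144 = -0.224470
N(d₁) = 0.850987,  N(d₂) = 0.411196,  e^(−rT) = 0.797817
E₀ = V₀·N(d₁) − D·e^(−rT)·N(d₂)
   = 566.1840·0.850987 − 423.4717·0.797817·0.411196 = 342.891183
B₀ = V₀ − E₀ = 566.1840 − 342.891183 = 223.292817

E0=342.8912 B0=223.2928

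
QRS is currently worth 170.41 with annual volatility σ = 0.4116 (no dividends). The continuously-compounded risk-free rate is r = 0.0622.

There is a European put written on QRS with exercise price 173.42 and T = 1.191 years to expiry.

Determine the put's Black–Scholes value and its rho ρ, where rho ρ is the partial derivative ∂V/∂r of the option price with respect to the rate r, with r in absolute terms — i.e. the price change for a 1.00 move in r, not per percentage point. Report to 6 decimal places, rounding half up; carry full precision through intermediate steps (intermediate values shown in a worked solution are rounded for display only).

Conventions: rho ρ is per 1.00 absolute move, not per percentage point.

σ√T = 0.4116·√1.191 = 0.449191
d₁ = (ln(S/K) + (r+σ²/2)T) / (σ√T) = (ln(170.41/173.42) + (0.0622+0.4116²/2)·1.191) / 0.449191 = (-0.017509 + 0.174967) / 0.449191 = 0.350536
d₂ = d₁ − σ√T = 0.350536 − 0.449191 = -0.098656
e^{−rT} = 0.928597
N(−d₁) = 0.362968,  N(−d₂) = 0.539294
Put price V = K·e^{−rT}·N(−d₂) − S·N(−d₁) = 86.846494 − 61.853449 = 24.993045
ρ = −K·T·e^{−rT}·N(−d₂) = -103.434174

price = 24.993045
ρ = -103.434174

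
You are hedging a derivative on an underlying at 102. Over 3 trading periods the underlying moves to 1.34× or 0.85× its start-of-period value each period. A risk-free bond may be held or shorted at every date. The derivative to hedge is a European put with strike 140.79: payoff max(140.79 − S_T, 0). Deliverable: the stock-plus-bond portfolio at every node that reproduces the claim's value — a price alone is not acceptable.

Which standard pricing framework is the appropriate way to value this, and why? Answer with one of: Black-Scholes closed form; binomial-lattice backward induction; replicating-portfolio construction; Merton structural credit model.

framework: replicating-portfolio construction

Key observation: since the answer must list Δ and B at each node of the 1.34/0.85 lattice on 102, the replicating-portfolio method — solving the two-state system at every node — is the one that applies.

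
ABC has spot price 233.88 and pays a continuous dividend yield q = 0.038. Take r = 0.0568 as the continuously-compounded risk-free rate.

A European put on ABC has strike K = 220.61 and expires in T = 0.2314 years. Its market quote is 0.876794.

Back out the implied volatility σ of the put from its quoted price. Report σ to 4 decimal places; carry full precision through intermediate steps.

sigma = 0.1185

At σ = 0.1185 the Black–Scholes value reproduces the quote:
σ√T = 0.1185·√0.2314 = 0.057003
d₁ = (ln(S/K) + (r−q+σ²/2)T) / (σ√T) = (ln(233.88/220.61) + (0.0568−0.038+0.1185²/2)·0.2314) / 0.057003 = (0.058412 + 0.005975) / 0.057003 = 1.129526
d₂ = d₁ − σ√T = 1.129526 − 0.057003 = 1.072523
e^{−rT} = 0.986942
e^{−qT} = 0.991245
N(−d₁) = 0.129338,  N(−d₂) = 0.141743
V = K·e^{−rT}·N(−d₂) − S·e^{−qT}·N(−d₁) = 30.861524 − 29.984730 = 0.876794 (the quoted price), and the Black–Scholes price is strictly increasing in σ, so σ is unique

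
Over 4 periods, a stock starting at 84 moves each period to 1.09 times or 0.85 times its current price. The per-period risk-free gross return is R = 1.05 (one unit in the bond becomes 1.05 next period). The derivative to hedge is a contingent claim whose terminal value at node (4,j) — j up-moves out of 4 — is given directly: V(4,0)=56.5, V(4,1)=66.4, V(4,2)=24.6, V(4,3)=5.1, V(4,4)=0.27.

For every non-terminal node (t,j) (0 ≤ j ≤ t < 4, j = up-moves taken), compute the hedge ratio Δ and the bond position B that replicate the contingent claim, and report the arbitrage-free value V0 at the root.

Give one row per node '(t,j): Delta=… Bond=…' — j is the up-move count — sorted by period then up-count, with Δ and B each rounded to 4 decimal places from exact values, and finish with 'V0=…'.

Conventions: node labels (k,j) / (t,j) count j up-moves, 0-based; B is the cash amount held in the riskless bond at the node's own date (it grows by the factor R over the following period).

Arbitrage-free pricing uses the up-move probability p* = (R−d)/(u−d) = 0.8333, discounting each step at R = 1.05.
Terminal payoffs: V(4,0)=56.5000, V(4,1)=66.4000, V(4,2)=24.6000, V(4,3)=5.1000, V(4,4)=0.2700
(3,0): S=51.5865. Δ = (V_up−V_dn)/(S_up−S_dn) = (66.4000−56.5000)/(56.2293−43.8485) = 0.7996. V = [p*·66.4000 + (1−p*)·56.5000]/1.05 = 61.6667. B = V − Δ·S = 20.4167.
(3,1): S=66.1521. Δ = (V_up−V_dn)/(S_up−S_dn) = (24.6000−66.4000)/(72.1058−56.2293) = -2.6328. V = [p*·24.6000 + (1−p*)·66.4000]/1.05 = 30.0635. B = V − Δ·S = 204.2302.
(3,2): S=84.8303. Δ = (V_up−V_dn)/(S_up−S_dn) = (5.1000−24.6000)/(92.4651−72.1058) = -0.9578. V = [p*·5.1000 + (1−p*)·24.6000]/1.05 = 7.9524. B = V − Δ·S = 89.2024.
(3,3): S=108.7824. Δ = (V_up−V_dn)/(S_up−S_dn) = (0.2700−5.1000)/(118.5729−92.4651) = -0.1850. V = [p*·0.2700 + (1−p*)·5.1000]/1.05 = 1.0238. B = V − Δ·S = 21.1488.
(2,0): S=60.6900. Δ = (V_up−V_dn)/(S_up−S_dn) = (30.0635−61.6667)/(66.1521−51.5865) = -2.1697. V = [p*·30.0635 + (1−p*)·61.6667]/1.05 = 33.6483. B = V − Δ·S = 165.3282.
(2,1): S=77.8260. Δ = (V_up−V_dn)/(S_up−S_dn) = (7.9524−30.0635)/(84.8303−66.1521) = -1.1838. V = [p*·7.9524 + (1−p*)·30.0635]/1.05 = 11.0834. B = V − Δ·S = 103.2130.
(2,2): S=99.8004. Δ = (V_up−V_dn)/(S_up−S_dn) = (1.0238−7.9524)/(108.7824−84.8303) = -0.2893. V = [p*·1.0238 + (1−p*)·7.9524]/1.05 = 2.0748. B = V − Δ·S = 30.9439.
(1,0): S=71.4000. Δ = (V_up−V_dn)/(S_up−S_dn) = (11.0834−33.6483)/(77.8260−60.6900) = -1.3168. V = [p*·11.0834 + (1−p*)·33.6483]/1.05 = 14.1373. B = V − Δ·S = 108.1577.
(1,1): S=91.5600. Δ = (V_up−V_dn)/(S_up−S_dn) = (2.0748−11.0834)/(99.8004−77.8260) = -0.4100. V = [p*·2.0748 + (1−p*)·11.0834]/1.05 = 3.4060. B = V − Δ·S = 40.9417.
(0,0): S=84.0000. Δ = (V_up−V_dn)/(S_up−S_dn) = (3.4060−14.1373)/(91.5600−71.4000) = -0.5323. V = [p*·3.4060 + (1−p*)·14.1373]/1.05 = 4.9472. B = V − Δ·S = 49.6613.
Check: Δ(0,0)·S0 + B(0,0) = 4.9472 = V0.

(0,0): Delta=-0.5323 Bond=49.6613
(1,0): Delta=-1.3168 Bond=108.1577
(1,1): Delta=-0.4100 Bond=40.9417
(2,0): Delta=-2.1697 Bond=165.3282
(2,1): Delta=-1.1838 Bond=103.2130
(2,2): Delta=-0.2893 Bond=30.9439
(3,0): Delta=0.7996 Bond=20.4167
(3,1): Delta=-2.6328 Bond=204.2302
(3,2): Delta=-0.9578 Bond=89.2024
(3,3): Delta=-0.1850 Bond=21.1488
V0=4.9472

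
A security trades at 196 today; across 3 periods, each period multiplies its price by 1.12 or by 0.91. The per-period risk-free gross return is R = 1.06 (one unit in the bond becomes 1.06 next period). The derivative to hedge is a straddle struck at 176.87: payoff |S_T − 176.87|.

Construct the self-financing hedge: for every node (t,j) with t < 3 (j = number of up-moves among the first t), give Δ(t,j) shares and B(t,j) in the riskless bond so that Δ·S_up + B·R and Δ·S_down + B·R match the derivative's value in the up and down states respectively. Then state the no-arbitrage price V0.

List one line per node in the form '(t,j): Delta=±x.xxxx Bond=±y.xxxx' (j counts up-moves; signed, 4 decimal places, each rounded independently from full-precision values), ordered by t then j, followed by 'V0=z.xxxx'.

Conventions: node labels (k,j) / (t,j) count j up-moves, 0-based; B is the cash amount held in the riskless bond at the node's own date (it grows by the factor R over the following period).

(0,0): Delta=0.8970 Bond=-127.1773
(1,0): Delta=0.5802 Bond=-78.2936
(1,1): Delta=1.0000 Bond=-157.4137
(2,0): Delta=-0.7116 Bond=126.6769
(2,1): Delta=1.0000 Bond=-166.8585
(2,2): Delta=1.0000 Bond=-166.8585
V0=48.6390

Arbitrage-free pricing uses the up-move probability p* = (R−d)/(u−d) = 0.7143, discounting each step at R = 1.06.
At maturity the claim pays: V(3,0)=29.1701, V(3,1)=4.9145, V(3,2)=46.8648, V(3,3)=98.4959
Node (2,0) S=162.3076: V=(p*·4.9145+(1−p*)·29.1701)/1.06=11.1742; Δ=(4.9145−29.1701)/(181.7845−147.6999)=-0.7116; B=V−Δ·S=126.6769
Node (2,1) S=199.7632: V=(p*·46.8648+(1−p*)·4.9145)/1.06=32.9047; Δ=(46.8648−4.9145)/(223.7348−181.7845)=1.0000; B=V−Δ·S=-166.8585
Node (2,2) S=245.8624: V=(p*·98.4959+(1−p*)·46.8648)/1.06=79.0039; Δ=(98.4959−46.8648)/(275.3659−223.7348)=1.0000; B=V−Δ·S=-166.8585
Node (1,0) S=178.3600: V=(p*·32.9047+(1−p*)·11.1742)/1.06=25.1849; Δ=(32.9047−11.1742)/(199.7632−162.3076)=0.5802; B=V−Δ·S=-78.2936
Node (1,1) S=219.5200: V=(p*·79.0039+(1−p*)·32.9047)/1.06=62.1063; Δ=(79.0039−32.9047)/(245.8624−199.7632)=1.0000; B=V−Δ·S=-157.4137
Node (0,0) S=196.0000: V=(p*·62.1063+(1−p*)·25.1849)/1.06=48.6390; Δ=(62.1063−25.1849)/(219.5200−178.3600)=0.8970; B=V−Δ·S=-127.1773
Verification: the root portfolio costs Δ(0,0)·S0 + B(0,0) = 48.6390, matching V0.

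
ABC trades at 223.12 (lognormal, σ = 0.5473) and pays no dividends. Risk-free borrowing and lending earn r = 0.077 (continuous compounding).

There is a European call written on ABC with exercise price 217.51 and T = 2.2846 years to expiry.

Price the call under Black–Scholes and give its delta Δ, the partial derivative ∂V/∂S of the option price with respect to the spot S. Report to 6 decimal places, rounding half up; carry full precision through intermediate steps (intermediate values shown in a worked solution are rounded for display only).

price = 87.210671
Δ = 0.744427

σ√T = 0.5473·√2.2846 = 0.827238
d₁ = (ln(S/K) + (r+σ²/2)T) / (σ√T) = (ln(223.12/217.51) + (0.077+0.5473²/2)·2.2846) / 0.827238 = (0.025465 + 0.518076) / 0.827238 = 0.657055
d₂ = d₁ − σ√T = 0.657055 − 0.827238 = -0.170184
e^{−rT} = 0.838690
N(d₁) = 0.744427,  N(d₂) = 0.432433
Call price V = S·N(d₁) − K·e^{−rT}·N(d₂) = 166.096570 − 78.885899 = 87.210671
Δ = N(d₁) = 0.744427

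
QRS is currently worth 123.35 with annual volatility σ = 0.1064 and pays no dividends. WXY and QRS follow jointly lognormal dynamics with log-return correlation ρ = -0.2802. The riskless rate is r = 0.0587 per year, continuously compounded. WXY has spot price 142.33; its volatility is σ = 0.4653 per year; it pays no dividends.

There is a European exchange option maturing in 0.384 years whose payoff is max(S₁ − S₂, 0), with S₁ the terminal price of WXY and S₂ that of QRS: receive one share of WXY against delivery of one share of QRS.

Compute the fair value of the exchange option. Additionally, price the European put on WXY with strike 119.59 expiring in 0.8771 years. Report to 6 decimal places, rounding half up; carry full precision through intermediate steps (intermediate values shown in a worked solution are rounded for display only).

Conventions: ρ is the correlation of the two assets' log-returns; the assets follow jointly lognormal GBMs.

exchange price = 27.703069
price(WXY put K=119.59) = 10.531906

σ_eff = √(σ₁² + σ₂² − 2ρσ₁σ₂) = √(0.4653² + 0.1064² − 2·-0.2802·0.4653·0.1064) = 0.505539
d₁ = (ln(S₁/S₂) + (q₂ − q₁ + σ_eff²/2)T) / (σ_eff√T) = (ln(142.33/123.35) + (0.0 − 0.0 + 0.127785)·0.384) / 0.313271 = 0.613500
d₂ = d₁ − σ_eff√T = 0.613500 − 0.313271 = 0.300230
N(d₁) = 0.730227,  N(d₂) = 0.617999
V = S₁·e^{−q₁T}·N(d₁) − S₂·e^{−q₂T}·N(d₂) = 103.933242 − 76.230173 = 27.703069
[vanilla: WXY put K=119.59]
σ√T = 0.4653·√0.8771 = 0.435770
d₁ = (ln(S/K) + (r+σ²/2)T) / (σ√T) = (ln(142.33/119.59) + (0.0587+0.4653²/2)·0.8771) / 0.435770 = (0.174079 + 0.146434) / 0.435770 = 0.735508
d₂ = d₁ − σ√T = 0.735508 − 0.435770 = 0.299738
e^{−rT} = 0.949817
N(−d₁) = 0.231015,  N(−d₂) = 0.382188
price = K·e^{−rT}·N(−d₂) − S·N(−d₁) = 43.412264 − 32.880358 = 10.531906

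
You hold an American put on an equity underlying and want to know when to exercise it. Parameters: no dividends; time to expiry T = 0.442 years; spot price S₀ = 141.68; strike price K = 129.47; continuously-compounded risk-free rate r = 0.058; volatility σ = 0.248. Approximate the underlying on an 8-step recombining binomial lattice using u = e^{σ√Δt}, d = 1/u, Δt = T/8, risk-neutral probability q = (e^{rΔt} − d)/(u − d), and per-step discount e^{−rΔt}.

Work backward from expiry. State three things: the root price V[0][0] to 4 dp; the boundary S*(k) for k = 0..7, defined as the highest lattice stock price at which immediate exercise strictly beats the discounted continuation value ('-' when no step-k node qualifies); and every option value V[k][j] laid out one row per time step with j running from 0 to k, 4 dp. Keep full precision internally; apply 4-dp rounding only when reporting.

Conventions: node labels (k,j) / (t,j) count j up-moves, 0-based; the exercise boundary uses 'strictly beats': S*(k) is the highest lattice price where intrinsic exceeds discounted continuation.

price = 3.3665
boundary = - - - - - 105.8587 112.2129 118.9486
tree:
3.3665
5.3031 1.5487
8.1370 2.6454 0.5170
12.0961 4.4286 0.9688 0.0912
17.3019 7.2287 1.7976 0.1879 0.0000
23.6113 11.4192 3.2950 0.3870 0.0000 0.0000
29.6057 17.2571 5.9475 0.7970 0.0000 0.0000 0.0000
35.2607 23.6113 10.5214 1.6417 0.0000 0.0000 0.0000 0.0000
40.5955 29.6057 17.2571 3.3814 0.0000 0.0000 0.0000 0.0000 0.0000

Δt=0.05525  u=1.06003  d=0.94337  q=0.51295  discount=0.99680
step 8 (expiry): payoffs max(K−S,0) = 40.5955 29.6057 17.2571 3.3814 0.0000 0.0000 0.0000 0.0000 0.0000
step 7: (k=7,j=0): S=94.2093, K−S=35.2607, hold=34.8465 ⇒ V=35.2607 exercise | (k=7,j=1): S=105.8587, K−S=23.6113, hold=23.1971 ⇒ V=23.6113 exercise | (k=7,j=2): S=118.9486, K−S=10.5214, hold=10.1072 ⇒ V=10.5214 exercise | (k=7,j=3): S=133.6571, K−S=0.0000, hold=1.6417 ⇒ V=1.6417 continue | (k=7,j=4): S=150.1844, K−S=0.0000, hold=0.0000 ⇒ V=0.0000 continue | (k=7,j=5): S=168.7554, K−S=0.0000, hold=0.0000 ⇒ V=0.0000 continue | (k=7,j=6): S=189.6228, K−S=0.0000, hold=0.0000 ⇒ V=0.0000 continue | (k=7,j=7): S=213.0705, K−S=0.0000, hold=0.0000 ⇒ V=0.0000 continue  boundary S*=118.9486
step 6: (k=6,j=0): S=99.8643, K−S=29.6057, hold=29.1915 ⇒ V=29.6057 exercise | (k=6,j=1): S=112.2129, K−S=17.2571, hold=16.8428 ⇒ V=17.2571 exercise | (k=6,j=2): S=126.0886, K−S=3.3814, hold=5.9475 ⇒ V=5.9475 continue | (k=6,j=3): S=141.6800, K−S=0.0000, hold=0.7970 ⇒ V=0.7970 continue | (k=6,j=4): S=159.1994, K−S=0.0000, hold=0.0000 ⇒ V=0.0000 continue | (k=6,j=5): S=178.8851, K−S=0.0000, hold=0.0000 ⇒ V=0.0000 continue | (k=6,j=6): S=201.0051, K−S=0.0000, hold=0.0000 ⇒ V=0.0000 continue  boundary S*=112.2129
step 5: (k=5,j=0): S=105.8587, K−S=23.6113, hold=23.1971 ⇒ V=23.6113 exercise | (k=5,j=1): S=118.9486, K−S=10.5214, hold=11.4192 ⇒ V=11.4192 continue | (k=5,j=2): S=133.6571, K−S=0.0000, hold=3.2950 ⇒ V=3.2950 continue | (k=5,j=3): S=150.1844, K−S=0.0000, hold=0.3870 ⇒ V=0.3870 continue | (k=5,j=4): S=168.7554, K−S=0.0000, hold=0.0000 ⇒ V=0.0000 continue | (k=5,j=5): S=189.6228, K−S=0.0000, hold=0.0000 ⇒ V=0.0000 continue  boundary S*=105.8587
step 4: (k=4,j=0): S=112.2129, K−S=17.2571, hold=17.3019 ⇒ V=17.3019 continue | (k=4,j=1): S=126.0886, K−S=3.3814, hold=7.2287 ⇒ V=7.2287 continue | (k=4,j=2): S=141.6800, K−S=0.0000, hold=1.7976 ⇒ V=1.7976 continue | (k=4,j=3): S=159.1994, K−S=0.0000, hold=0.1879 ⇒ V=0.1879 continue | (k=4,j=4): S=178.8851, K−S=0.0000, hold=0.0000 ⇒ V=0.0000 continue  boundary S*=-
step 3: (k=3,j=0): S=118.9486, K−S=10.5214, hold=12.0961 ⇒ V=12.0961 continue | (k=3,j=1): S=133.6571, K−S=0.0000, hold=4.4286 ⇒ V=4.4286 continue | (k=3,j=2): S=150.1844, K−S=0.0000, hold=0.9688 ⇒ V=0.9688 continue | (k=3,j=3): S=168.7554, K−S=0.0000, hold=0.0912 ⇒ V=0.0912 continue  boundary S*=-
step 2: (k=2,j=0): S=126.0886, K−S=3.3814, hold=8.1370 ⇒ V=8.1370 continue | (k=2,j=1): S=141.6800, K−S=0.0000, hold=2.6454 ⇒ V=2.6454 continue | (k=2,j=2): S=159.1994, K−S=0.0000, hold=0.5170 ⇒ V=0.5170 continue  boundary S*=-
step 1: (k=1,j=0): S=133.6571, K−S=0.0000, hold=5.3031 ⇒ V=5.3031 continue | (k=1,j=1): S=150.1844, K−S=0.0000, hold=1.5487 ⇒ V=1.5487 continue  boundary S*=-
step 0: (k=0,j=0): S=141.6800, K−S=0.0000, hold=3.3665 ⇒ V=3.3665 continue  boundary S*=-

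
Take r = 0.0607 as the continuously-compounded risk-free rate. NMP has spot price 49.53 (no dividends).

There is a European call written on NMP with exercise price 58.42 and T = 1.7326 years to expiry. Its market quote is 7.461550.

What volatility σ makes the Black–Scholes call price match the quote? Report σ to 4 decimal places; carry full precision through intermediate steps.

sigma = 0.3350

At σ = 0.3350 the Black–Scholes value reproduces the quote:
σ√T = 0.335·√1.7326 = 0.440955
d₁ = (ln(S/K) + (r+σ²/2)T) / (σ√T) = (ln(49.53/58.42) + (0.0607+0.335²/2)·1.7326) / 0.440955 = (-0.165080 + 0.202389) / 0.440955 = 0.084611
d₂ = d₁ − σ√T = 0.084611 − 0.440955 = -0.356344
e^{−rT} = 0.900173
N(d₁) = 0.533715,  N(d₂) = 0.360792
V = S·N(d₁) − K·e^{−rT}·N(d₂) = 26.434886 − 18.973336 = 7.461550 (the quoted price), and the Black–Scholes price is strictly increasing in σ, so σ is unique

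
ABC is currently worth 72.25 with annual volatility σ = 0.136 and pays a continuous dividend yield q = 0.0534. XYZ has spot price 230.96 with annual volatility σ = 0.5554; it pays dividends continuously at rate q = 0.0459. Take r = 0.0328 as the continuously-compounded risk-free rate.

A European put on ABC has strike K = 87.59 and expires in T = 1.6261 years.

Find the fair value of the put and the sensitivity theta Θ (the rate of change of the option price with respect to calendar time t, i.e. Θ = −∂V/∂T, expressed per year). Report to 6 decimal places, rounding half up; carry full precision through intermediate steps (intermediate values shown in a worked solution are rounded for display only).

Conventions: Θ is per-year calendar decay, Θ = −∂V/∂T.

price = 17.379701
Θ = -1.314138

σ√T = 0.136·√1.6261 = 0.173425
d₁ = (ln(S/K) + (r−q+σ²/2)T) / (σ√T) = (ln(72.25/87.59) + (0.0328−0.0534+0.136²/2)·1.6261) / 0.173425 = (-0.192535 − 0.018459) / 0.173425 = -1.216627
d₂ = d₁ − σ√T = -1.216627 − 0.173425 = -1.390053
e^{−rT} = 0.948061
e^{−qT} = 0.916830
N(−d₁) = 0.888127,  N(−d₂) = 0.917744
Put price V = K·e^{−rT}·N(−d₂) − S·e^{−qT}·N(−d₁) = 76.210060 − 58.830359 = 17.379701
φ(d₁) = (1/√(2π))·e^{−d₁²/2} = 0.190324
Θ = −S·e^{−qT}·φ(d₁)·σ/(2√T) − q·S·e^{−qT}·N(−d₁) + r·K·e^{−rT}·N(−d₂) = −0.672286 − 3.141541 + 2.499690 = -1.314138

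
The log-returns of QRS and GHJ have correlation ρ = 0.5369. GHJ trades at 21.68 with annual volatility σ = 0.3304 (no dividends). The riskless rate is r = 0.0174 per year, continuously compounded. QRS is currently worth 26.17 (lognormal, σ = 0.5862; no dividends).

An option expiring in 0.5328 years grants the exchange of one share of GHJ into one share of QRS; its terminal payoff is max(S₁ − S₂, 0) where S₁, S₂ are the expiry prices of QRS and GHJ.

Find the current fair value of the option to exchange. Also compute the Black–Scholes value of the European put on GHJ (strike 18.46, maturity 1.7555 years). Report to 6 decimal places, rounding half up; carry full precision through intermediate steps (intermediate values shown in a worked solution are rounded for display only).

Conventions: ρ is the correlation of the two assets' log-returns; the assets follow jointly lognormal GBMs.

σ_eff = √(σ₁² + σ₂² − 2ρσ₁σ₂) = √(0.5862² + 0.3304² − 2·0.5369·0.5862·0.3304) = 0.494793
d₁ = (ln(S₁/S₂) + (q₂ − q₁ + σ_eff²/2)T) / (σ_eff√T) = (ln(26.17/21.68) + (0.0 − 0.0 + 0.122410)·0.5328) / 0.361165 = 0.701739
d₂ = d₁ − σ_eff√T = 0.701739 − 0.361165 = 0.340574
N(d₁) = 0.758579,  N(d₂) = 0.633288
V = S₁·e^{−q₁T}·N(d₁) − S₂·e^{−q₂T}·N(d₂) = 19.852012 − 13.729677 = 6.122335
[vanilla: GHJ put K=18.46]
σ√T = 0.3304·√1.7555 = 0.437764
d₁ = (ln(S/K) + (r+σ²/2)T) / (σ√T) = (ln(21.68/18.46) + (0.0174+0.3304²/2)·1.7555) / 0.437764 = (0.160784 + 0.126365) / 0.437764 = 0.655943
d₂ = d₁ − σ√T = 0.655943 − 0.437764 = 0.218179
e^{−rT} = 0.969916
N(−d₁) = 0.255930,  N(−d₂) = 0.413645
price = K·e^{−rT}·N(−d₂) − S·N(−d₁) = 7.406169 − 5.548571 = 1.857598

exchange price = 6.122335
price(GHJ put K=18.46) = 1.857598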